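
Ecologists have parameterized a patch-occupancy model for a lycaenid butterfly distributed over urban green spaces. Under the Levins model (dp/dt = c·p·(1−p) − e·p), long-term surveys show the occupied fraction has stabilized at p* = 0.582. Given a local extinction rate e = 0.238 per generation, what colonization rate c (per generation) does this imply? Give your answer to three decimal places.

At equilibrium c(1−p*) = e, so c = e/(1−p*).
c = 0.238/(1 − 0.582) = 0.238/0.4180 = 0.5694.

0.569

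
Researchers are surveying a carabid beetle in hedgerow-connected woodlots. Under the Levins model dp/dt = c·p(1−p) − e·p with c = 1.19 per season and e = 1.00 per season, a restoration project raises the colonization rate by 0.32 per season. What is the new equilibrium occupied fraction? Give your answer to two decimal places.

Before: p* = 1 − 1.00/1.19 = 0.1597.
After the change, c = 1.51, e = 1, so p* = 1 − 1/1.51 = 0.3377.

0.34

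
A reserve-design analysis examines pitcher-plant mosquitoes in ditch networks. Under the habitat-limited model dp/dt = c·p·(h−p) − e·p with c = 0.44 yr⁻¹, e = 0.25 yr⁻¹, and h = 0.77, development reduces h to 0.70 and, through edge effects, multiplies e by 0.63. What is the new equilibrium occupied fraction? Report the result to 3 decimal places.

0.342

Before: p* = h − e/c = 0.77 − 0.25/0.44 = 0.77 − 0.5682 = 0.2018.
After: c = 0.44, e = 0.1575, h = 0.70; p* = 0.70 − 0.1575/0.44 = 0.3420.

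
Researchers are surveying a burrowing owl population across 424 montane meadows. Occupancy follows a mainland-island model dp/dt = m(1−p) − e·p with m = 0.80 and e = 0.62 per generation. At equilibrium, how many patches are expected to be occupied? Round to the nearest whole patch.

239

p* = m/(m+e) = 0.80/1.4200 = 0.5634.
Expected occupied patches = N × p* = 424 × 0.5634 = 238.87 ≈ 239.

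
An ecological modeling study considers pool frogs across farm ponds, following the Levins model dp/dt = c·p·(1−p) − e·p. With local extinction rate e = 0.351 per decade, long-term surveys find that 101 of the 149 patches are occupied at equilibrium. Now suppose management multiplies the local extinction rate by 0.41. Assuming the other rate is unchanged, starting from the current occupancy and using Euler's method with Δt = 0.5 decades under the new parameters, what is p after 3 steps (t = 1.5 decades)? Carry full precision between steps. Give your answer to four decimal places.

Observed p* = 101/149 = 0.67785.
Balance c(1−p*) = e gives c = e/(1 − 0.67785) = 0.351/0.32215 = 1.08956.
Starting from p₀ = 0.67785; update p ← p + (dp/dt)·Δt with the new parameters.
  1  |  dp/dt·Δt = +0.070188  |  p_1 = 0.748041
  2  |  dp/dt·Δt = +0.048853  |  p_2 = 0.796893
  3  |  dp/dt·Δt = +0.030835  |  p_3 = 0.827728

0.8277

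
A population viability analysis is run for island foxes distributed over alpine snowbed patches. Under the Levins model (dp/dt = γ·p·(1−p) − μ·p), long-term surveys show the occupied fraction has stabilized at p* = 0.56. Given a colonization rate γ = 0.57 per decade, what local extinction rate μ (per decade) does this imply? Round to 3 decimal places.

0.251

At equilibrium γ(1−p*) = μ.
μ = 0.57 × (1 − 0.56) = 0.57 × 0.4400 = 0.2508.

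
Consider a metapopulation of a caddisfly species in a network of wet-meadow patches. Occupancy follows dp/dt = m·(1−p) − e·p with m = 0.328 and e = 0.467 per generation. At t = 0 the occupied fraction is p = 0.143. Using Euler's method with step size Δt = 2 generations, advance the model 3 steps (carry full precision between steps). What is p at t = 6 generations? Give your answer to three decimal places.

0.468

Update rule: p ← p + [m·(1−p) − e·p]·Δt with Δt = 2.
  1  |  dp/dt·Δt = +0.428630  |  p_1 = 0.571630
  2  |  dp/dt·Δt = -0.252892  |  p_2 = 0.318738
  3  |  dp/dt·Δt = +0.149206  |  p_3 = 0.467944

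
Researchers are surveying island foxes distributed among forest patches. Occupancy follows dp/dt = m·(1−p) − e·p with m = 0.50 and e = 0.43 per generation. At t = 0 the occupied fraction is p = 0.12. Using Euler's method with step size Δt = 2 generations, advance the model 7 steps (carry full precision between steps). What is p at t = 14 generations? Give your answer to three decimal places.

Update rule: p ← p + [m·(1−p) − e·p]·Δt with Δt = 2.
  1  |  dp/dt·Δt = +0.776800  |  p_1 = 0.896800
  2  |  dp/dt·Δt = -0.668048  |  p_2 = 0.228752
  3  |  dp/dt·Δt = +0.574521  |  p_3 = 0.803273
  4  |  dp/dt·Δt = -0.494088  |  p_4 = 0.309185
  5  |  dp/dt·Δt = +0.424916  |  p_5 = 0.734101
  6  |  dp/dt·Δt = -0.365428  |  p_6 = 0.368673
  7  |  dp/dt·Δt = +0.314268  |  p_7 = 0.682941

0.683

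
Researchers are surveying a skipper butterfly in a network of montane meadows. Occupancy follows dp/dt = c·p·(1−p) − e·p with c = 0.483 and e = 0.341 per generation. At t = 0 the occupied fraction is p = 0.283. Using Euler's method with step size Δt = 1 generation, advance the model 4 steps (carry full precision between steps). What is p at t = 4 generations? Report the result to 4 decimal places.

Update rule: p ← p + [c·p·(1−p) − e·p]·Δt with Δt = 1.
step 1: Δp = +0.00150, p = 0.28450
step 2: Δp = +0.00130, p = 0.28581
step 3: Δp = +0.00113, p = 0.28694
step 4: Δp = +0.00098, p = 0.28792

0.2879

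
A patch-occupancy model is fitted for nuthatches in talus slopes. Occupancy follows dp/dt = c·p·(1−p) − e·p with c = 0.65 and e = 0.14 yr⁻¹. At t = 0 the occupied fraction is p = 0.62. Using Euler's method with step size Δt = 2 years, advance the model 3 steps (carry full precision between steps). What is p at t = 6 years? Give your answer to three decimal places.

0.785

Update rule: p ← p + [c·p·(1−p) − e·p]·Δt with Δt = 2.
t = 2: p = 0.62000 + (+0.13268) = 0.75268
t = 4: p = 0.75268 + (+0.03125) = 0.78393
t = 6: p = 0.78393 + (+0.00070) = 0.78463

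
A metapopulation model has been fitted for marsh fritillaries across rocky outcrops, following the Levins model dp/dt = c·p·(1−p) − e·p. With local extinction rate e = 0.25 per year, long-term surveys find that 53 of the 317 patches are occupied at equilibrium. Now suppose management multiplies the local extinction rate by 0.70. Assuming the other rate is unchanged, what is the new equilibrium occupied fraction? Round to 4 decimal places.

Observed p* = 53/317 = 0.16719.
Balance c(1−p*) = e gives c = e/(1 − 0.16719) = 0.25/0.83281 = 0.30019.
New p* = 1 − e/c = 1 − 0.17500/0.30019 = 0.41704.

0.4170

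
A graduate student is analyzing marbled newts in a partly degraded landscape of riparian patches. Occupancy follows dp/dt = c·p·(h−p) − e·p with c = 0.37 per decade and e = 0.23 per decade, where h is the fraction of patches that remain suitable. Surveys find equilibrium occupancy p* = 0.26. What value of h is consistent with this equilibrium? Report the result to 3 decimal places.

At equilibrium c(h−p*) = e, so h = p* + e/c.
h = 0.26 + 0.23/0.37 = 0.26 + 0.6216 = 0.8816.

0.882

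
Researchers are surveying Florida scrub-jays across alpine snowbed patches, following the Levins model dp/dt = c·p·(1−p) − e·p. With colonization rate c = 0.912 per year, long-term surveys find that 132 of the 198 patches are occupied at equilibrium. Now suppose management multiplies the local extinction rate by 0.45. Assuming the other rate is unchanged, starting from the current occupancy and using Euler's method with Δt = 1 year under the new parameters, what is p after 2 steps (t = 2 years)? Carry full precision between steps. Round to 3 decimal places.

0.829

Observed p* = 132/198 = 0.66667.
Balance c(1−p*) = e gives e = 0.912×(1 − 0.66667) = 0.30400.
Starting from p₀ = 0.66667; update p ← p + (dp/dt)·Δt with the new parameters.
step 1: Δp = +0.11147, p = 0.77813
step 2: Δp = +0.05100, p = 0.82913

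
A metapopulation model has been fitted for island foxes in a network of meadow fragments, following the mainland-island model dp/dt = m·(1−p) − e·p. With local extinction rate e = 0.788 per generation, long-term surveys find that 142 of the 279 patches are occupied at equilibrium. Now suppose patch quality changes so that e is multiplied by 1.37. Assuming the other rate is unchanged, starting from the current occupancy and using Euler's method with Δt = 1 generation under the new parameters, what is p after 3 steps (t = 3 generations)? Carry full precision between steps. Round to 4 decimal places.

0.3744

Observed p* = 142/279 = 0.50896.
Balance m(1−p*) = e·p* gives m = e·p*/(1−p*) = 0.788×0.50896/0.49104 = 0.81676.
Starting from p₀ = 0.50896; update p ← p + (dp/dt)·Δt with the new parameters.
  1  |  dp/dt·Δt = -0.148393  |  p_1 = 0.360568
  2  |  dp/dt·Δt = +0.133007  |  p_2 = 0.493575
  3  |  dp/dt·Δt = -0.119217  |  p_3 = 0.374358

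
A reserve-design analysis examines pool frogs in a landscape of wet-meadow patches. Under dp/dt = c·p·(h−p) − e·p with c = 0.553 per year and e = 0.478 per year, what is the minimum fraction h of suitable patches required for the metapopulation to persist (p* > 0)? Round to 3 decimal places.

p* = h − e/c is positive only when h > e/c.
h_min = e/c = 0.478/0.553 = 0.8644.

0.864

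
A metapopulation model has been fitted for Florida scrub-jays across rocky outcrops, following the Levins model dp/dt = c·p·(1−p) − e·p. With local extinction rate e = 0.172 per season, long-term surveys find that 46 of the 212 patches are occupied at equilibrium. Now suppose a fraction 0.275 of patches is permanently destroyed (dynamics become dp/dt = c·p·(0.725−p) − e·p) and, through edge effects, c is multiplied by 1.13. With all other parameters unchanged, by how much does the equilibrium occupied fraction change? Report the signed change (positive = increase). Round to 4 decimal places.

Observed p* = 46/212 = 0.21698.
Balance c(1−p*) = e gives c = e/(1 − 0.21698) = 0.172/0.78302 = 0.21966.
New p* = 0.725 − e/c = 0.725 − 0.17200/0.24822 = 0.03207.
Δp* = 0.03207 − 0.21698 = -0.18491.

-0.1849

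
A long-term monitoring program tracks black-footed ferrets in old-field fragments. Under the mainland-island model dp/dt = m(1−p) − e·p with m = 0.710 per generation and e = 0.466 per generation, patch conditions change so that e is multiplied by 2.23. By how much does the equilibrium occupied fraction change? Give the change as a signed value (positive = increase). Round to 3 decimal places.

Before: p* = 0.710/(0.710+0.466) = 0.6037.
After: m = 0.71, e = 1.03918; p* = 0.71/1.7492 = 0.4059.
Δp* = 0.4059 − 0.6037 = -0.1978.

-0.198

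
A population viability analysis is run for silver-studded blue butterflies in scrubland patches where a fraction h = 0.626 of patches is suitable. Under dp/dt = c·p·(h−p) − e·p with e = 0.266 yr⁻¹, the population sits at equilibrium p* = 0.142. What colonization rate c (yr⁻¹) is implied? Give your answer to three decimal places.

0.550

At equilibrium c(h−p*) = e, so c = e/(h−p*).
c = 0.266/(0.626 − 0.142) = 0.266/0.4840 = 0.5496.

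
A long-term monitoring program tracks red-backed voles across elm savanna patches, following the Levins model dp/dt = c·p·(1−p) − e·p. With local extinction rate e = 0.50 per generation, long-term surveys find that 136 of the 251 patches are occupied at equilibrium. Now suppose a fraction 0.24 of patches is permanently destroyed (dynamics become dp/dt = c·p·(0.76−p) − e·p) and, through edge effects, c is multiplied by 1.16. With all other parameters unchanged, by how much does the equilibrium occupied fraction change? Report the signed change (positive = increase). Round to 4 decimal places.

Observed p* = 136/251 = 0.54183.
Balance c(1−p*) = e gives c = e/(1 − 0.54183) = 0.50/0.45817 = 1.09130.
New p* = 0.76 − e/c = 0.76 − 0.50000/1.26591 = 0.36503.
Δp* = 0.36503 − 0.54183 = -0.17680.

-0.1768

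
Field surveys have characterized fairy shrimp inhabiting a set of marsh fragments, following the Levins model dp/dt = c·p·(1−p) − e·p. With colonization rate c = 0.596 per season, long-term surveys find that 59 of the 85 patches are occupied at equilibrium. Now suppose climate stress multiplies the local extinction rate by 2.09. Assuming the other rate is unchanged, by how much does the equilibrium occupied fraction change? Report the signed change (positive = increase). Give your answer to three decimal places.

-0.333

Observed p* = 59/85 = 0.69412.
Balance c(1−p*) = e gives e = 0.596×(1 − 0.69412) = 0.18230.
New p* = 1 − e/c = 1 − 0.38101/0.59600 = 0.36072.
Δp* = 0.36072 − 0.69412 = -0.33340.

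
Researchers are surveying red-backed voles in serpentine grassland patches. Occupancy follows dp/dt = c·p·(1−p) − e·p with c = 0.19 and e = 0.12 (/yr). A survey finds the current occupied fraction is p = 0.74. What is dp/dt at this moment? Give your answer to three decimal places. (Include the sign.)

Colonization term: c·p·(1−p) = 0.19×0.74×0.2600 = 0.03656.
Extinction term: e·p = 0.08880.
dp/dt = 0.03656 − 0.08880 = -0.05224.

-0.052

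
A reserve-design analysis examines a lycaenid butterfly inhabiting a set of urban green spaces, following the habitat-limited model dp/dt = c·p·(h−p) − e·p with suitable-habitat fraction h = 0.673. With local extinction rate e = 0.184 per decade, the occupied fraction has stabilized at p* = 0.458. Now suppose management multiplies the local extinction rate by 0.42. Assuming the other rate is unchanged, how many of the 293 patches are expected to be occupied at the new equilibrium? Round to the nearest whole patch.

171

Balance c(h−p*) = e gives c = e/(0.673 − 0.45800) = 0.184/0.21500 = 0.85581.
New p* = 0.673 − e/c = 0.673 − 0.07728/0.85581 = 0.58270.
Expected occupied = 293 × 0.58270 = 170.73 ≈ 171.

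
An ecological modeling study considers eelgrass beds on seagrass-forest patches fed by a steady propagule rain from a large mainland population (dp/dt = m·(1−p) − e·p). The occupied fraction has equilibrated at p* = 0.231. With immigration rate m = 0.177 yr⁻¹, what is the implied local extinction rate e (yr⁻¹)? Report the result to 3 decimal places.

At equilibrium m(1−p*) = e·p*, so e = m(1−p*)/p*.
e = 0.177 × 0.7690 / 0.231 = 0.5892.

0.589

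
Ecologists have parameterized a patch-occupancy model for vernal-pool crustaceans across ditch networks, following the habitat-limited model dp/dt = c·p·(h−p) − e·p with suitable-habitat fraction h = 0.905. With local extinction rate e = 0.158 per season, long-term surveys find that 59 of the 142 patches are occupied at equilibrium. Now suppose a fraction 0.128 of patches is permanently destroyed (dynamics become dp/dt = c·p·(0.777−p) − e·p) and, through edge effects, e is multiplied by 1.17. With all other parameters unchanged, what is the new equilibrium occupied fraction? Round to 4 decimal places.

Observed p* = 59/142 = 0.41549.
Balance c(h−p*) = e gives c = e/(0.905 − 0.41549) = 0.158/0.48951 = 0.32277.
New p* = 0.777 − e/c = 0.777 − 0.18486/0.32277 = 0.20427.

0.2043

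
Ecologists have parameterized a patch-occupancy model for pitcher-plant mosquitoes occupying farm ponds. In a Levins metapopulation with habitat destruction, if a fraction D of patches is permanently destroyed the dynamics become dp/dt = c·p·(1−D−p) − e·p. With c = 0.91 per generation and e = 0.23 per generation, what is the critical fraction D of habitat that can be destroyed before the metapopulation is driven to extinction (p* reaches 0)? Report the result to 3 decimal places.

The nontrivial equilibrium is p* = (1−D) − e/c; extinction occurs when this hits zero.
So D_crit = 1 − e/c = 1 − 0.23/0.91 = 1 − 0.2527 = 0.7473.
Note this equals the original equilibrium occupancy — the Levins extinction-debt result.

0.747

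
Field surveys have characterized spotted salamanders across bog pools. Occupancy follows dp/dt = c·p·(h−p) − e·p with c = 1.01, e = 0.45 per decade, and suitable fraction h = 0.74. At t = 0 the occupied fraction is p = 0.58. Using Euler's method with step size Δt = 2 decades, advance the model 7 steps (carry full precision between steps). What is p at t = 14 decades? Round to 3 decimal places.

Update rule: p ← p + [c·p·(h−p) − e·p]·Δt with Δt = 2.
step 1: Δp = -0.33454, p = 0.24546
step 2: Δp = +0.02429, p = 0.26975
step 3: Δp = +0.01346, p = 0.28321
step 4: Δp = +0.00643, p = 0.28964
step 5: Δp = +0.00281, p = 0.29246
step 6: Δp = +0.00118, p = 0.29364
step 7: Δp = +0.00048, p = 0.29412

0.294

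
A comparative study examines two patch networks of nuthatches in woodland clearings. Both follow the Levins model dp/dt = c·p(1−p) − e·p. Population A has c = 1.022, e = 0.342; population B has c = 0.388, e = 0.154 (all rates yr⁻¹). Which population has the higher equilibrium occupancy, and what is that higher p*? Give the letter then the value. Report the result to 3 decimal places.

A: p*_A = 1 − 0.342/1.022 = 0.6654.
B: p*_B = 1 − 0.154/0.388 = 0.6031.
A is higher at 0.6654.

A, 0.665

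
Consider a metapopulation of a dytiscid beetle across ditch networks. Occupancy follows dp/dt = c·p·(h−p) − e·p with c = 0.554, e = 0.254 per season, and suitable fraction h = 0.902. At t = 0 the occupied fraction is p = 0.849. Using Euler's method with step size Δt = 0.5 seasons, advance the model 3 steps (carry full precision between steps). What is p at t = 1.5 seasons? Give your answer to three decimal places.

0.642

Update rule: p ← p + [c·p·(h−p) − e·p]·Δt with Δt = 0.5.
p: 0.84900 → 0.75364  (Δp = -0.09536)
p: 0.75364 → 0.68890  (Δp = -0.06474)
p: 0.68890 → 0.64207  (Δp = -0.04683)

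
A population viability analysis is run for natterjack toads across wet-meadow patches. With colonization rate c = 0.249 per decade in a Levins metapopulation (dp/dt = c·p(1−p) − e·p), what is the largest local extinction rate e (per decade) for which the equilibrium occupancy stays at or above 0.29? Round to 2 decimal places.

1 − e/c ≥ 0.29 ⇒ e ≤ c(1 − 0.29) = 0.249 × 0.7100.
e_max = 0.1768.

0.18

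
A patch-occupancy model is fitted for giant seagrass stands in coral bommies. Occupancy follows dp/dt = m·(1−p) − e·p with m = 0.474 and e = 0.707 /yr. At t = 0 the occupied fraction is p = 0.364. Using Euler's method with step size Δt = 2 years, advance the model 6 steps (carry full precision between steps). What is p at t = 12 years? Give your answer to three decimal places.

0.163

Update rule: p ← p + [m·(1−p) − e·p]·Δt with Δt = 2.
t = 2: p = 0.36400 + (+0.08823) = 0.45223
t = 4: p = 0.45223 + (-0.12017) = 0.33206
t = 6: p = 0.33206 + (+0.16367) = 0.49573
t = 8: p = 0.49573 + (-0.22292) = 0.27281
t = 10: p = 0.27281 + (+0.30362) = 0.57643
t = 12: p = 0.57643 + (-0.41353) = 0.16290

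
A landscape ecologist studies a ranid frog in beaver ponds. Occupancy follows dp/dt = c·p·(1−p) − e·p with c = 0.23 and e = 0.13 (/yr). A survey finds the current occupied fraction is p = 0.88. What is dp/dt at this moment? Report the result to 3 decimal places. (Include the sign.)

-0.090

Colonization term: c·p·(1−p) = 0.23×0.88×0.1200 = 0.02429.
Extinction term: e·p = 0.11440.
dp/dt = 0.02429 − 0.11440 = -0.09011.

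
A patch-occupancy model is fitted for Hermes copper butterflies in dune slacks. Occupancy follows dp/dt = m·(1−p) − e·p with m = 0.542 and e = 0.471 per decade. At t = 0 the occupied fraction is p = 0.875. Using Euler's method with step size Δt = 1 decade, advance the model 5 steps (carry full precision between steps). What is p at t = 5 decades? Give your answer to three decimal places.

0.535

Update rule: p ← p + [m·(1−p) − e·p]·Δt with Δt = 1.
t = 1: p = 0.87500 + (-0.34437) = 0.53063
t = 2: p = 0.53063 + (+0.00448) = 0.53510
t = 3: p = 0.53510 + (-0.00006) = 0.53504
t = 4: p = 0.53504 + (+0.00000) = 0.53504
t = 5: p = 0.53504 + (-0.00000) = 0.53504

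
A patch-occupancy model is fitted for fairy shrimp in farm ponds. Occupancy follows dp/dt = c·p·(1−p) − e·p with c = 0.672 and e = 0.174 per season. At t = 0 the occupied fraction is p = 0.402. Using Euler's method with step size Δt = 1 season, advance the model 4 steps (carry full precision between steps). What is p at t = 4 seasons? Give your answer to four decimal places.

0.6833

Update rule: p ← p + [c·p·(1−p) − e·p]·Δt with Δt = 1.
  1  |  dp/dt·Δt = +0.091598  |  p_1 = 0.493598
  2  |  dp/dt·Δt = +0.082086  |  p_2 = 0.575684
  3  |  dp/dt·Δt = +0.063982  |  p_3 = 0.639666
  4  |  dp/dt·Δt = +0.043590  |  p_4 = 0.683256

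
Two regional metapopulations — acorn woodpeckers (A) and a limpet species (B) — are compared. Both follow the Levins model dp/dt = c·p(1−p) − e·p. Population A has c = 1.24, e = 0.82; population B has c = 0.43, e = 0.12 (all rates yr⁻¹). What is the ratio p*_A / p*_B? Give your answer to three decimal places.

A: p*_A = 1 − 0.82/1.24 = 0.3387.
B: p*_B = 1 − 0.12/0.43 = 0.7209.
p*_A / p*_B = 0.3387/0.7209 = 0.4698.

0.470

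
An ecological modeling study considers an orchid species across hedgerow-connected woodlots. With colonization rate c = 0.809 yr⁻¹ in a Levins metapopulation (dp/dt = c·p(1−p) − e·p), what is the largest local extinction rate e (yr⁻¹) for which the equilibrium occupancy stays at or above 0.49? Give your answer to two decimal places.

0.41

1 − e/c ≥ 0.49 ⇒ e ≤ c(1 − 0.49) = 0.809 × 0.5100.
e_max = 0.4126.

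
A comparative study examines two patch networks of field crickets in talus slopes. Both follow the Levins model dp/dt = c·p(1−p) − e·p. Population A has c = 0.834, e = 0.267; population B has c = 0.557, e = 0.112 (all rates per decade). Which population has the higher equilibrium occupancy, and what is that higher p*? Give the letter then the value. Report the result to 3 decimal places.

B, 0.799

A: p*_A = 1 − 0.267/0.834 = 0.6799.
B: p*_B = 1 − 0.112/0.557 = 0.7989.
B is higher at 0.7989.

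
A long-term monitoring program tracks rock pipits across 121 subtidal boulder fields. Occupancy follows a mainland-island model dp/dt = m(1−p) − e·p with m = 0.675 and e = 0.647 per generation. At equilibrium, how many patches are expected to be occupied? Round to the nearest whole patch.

62

p* = m/(m+e) = 0.675/1.3220 = 0.5106.
Expected occupied patches = N × p* = 121 × 0.5106 = 61.78 ≈ 62.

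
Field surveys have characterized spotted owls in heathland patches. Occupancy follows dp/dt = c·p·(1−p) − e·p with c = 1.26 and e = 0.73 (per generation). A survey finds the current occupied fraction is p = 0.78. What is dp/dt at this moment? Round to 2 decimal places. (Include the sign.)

Colonization term: c·p·(1−p) = 1.26×0.78×0.2200 = 0.21622.
Extinction term: e·p = 0.56940.
dp/dt = 0.21622 − 0.56940 = -0.35318.

-0.35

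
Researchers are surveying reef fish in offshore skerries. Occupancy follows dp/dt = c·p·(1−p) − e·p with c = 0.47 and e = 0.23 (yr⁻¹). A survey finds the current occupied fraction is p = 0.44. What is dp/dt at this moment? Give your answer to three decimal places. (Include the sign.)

Colonization term: c·p·(1−p) = 0.47×0.44×0.5600 = 0.11581.
Extinction term: e·p = 0.10120.
dp/dt = 0.11581 − 0.10120 = 0.01461.

0.015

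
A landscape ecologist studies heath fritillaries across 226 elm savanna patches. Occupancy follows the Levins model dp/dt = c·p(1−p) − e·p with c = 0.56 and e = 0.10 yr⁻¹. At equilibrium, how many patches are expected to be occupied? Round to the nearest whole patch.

p* = 1 − e/c = 1 − 0.10/0.56 = 0.8214.
Expected occupied patches = N × p* = 226 × 0.8214 = 185.64 ≈ 186.

186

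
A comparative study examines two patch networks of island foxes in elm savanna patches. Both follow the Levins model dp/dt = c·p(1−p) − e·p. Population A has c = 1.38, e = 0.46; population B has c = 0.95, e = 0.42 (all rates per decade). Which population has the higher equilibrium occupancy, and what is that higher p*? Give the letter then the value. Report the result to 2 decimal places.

A, 0.67

A: p*_A = 1 − 0.46/1.38 = 0.6667.
B: p*_B = 1 − 0.42/0.95 = 0.5579.
A is higher at 0.6667.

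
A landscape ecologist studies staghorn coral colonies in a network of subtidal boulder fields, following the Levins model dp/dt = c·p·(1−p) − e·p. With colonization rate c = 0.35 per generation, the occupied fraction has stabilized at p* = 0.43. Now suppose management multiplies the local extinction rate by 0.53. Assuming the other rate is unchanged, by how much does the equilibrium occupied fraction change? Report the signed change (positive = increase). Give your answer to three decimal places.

Balance c(1−p*) = e gives e = 0.35×(1 − 0.43000) = 0.19950.
New p* = 1 − e/c = 1 − 0.10574/0.35000 = 0.69789.
Δp* = 0.69789 − 0.43000 = +0.26789.

0.268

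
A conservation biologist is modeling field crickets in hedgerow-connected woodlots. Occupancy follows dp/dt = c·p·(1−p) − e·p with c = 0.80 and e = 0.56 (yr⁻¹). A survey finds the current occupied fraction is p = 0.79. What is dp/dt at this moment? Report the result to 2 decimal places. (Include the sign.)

-0.31

Colonization term: c·p·(1−p) = 0.80×0.79×0.2100 = 0.13272.
Extinction term: e·p = 0.44240.
dp/dt = 0.13272 − 0.44240 = -0.30968.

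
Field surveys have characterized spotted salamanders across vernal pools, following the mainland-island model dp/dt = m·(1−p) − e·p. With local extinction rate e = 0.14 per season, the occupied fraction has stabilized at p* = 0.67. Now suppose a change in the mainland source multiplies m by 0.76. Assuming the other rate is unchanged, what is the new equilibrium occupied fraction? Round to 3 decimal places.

Balance m(1−p*) = e·p* gives m = e·p*/(1−p*) = 0.14×0.67000/0.33000 = 0.28424.
New p* = m/(m+e) = 0.21602/(0.21602+0.14000) = 0.60676.

0.607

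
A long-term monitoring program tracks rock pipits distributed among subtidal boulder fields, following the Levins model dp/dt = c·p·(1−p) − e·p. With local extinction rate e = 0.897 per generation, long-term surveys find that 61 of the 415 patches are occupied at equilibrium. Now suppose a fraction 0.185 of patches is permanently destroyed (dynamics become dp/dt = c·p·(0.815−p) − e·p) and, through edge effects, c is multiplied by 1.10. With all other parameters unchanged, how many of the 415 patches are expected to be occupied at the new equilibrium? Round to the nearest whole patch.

Observed p* = 61/415 = 0.14699.
Balance c(1−p*) = e gives c = e/(1 − 0.14699) = 0.897/0.85301 = 1.05157.
New p* = 0.815 − e/c = 0.815 − 0.89700/1.15673 = 0.03954.
Expected occupied = 415 × 0.03954 = 16.41 ≈ 16.

16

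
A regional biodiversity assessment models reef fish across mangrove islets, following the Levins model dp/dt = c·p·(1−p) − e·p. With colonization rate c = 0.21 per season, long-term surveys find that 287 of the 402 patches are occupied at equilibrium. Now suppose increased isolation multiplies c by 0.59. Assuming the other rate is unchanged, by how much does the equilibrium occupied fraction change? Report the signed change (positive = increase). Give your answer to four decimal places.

-0.1988

Observed p* = 287/402 = 0.71393.
Balance c(1−p*) = e gives e = 0.21×(1 − 0.71393) = 0.06007.
New p* = 1 − e/c = 1 − 0.06007/0.12390 = 0.51517.
Δp* = 0.51517 − 0.71393 = -0.19876.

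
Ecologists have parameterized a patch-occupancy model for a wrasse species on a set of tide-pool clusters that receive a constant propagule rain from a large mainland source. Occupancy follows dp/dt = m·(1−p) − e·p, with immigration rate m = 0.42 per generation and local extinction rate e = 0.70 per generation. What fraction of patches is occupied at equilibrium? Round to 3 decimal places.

Setting dp/dt = 0: m − m·p* = e·p*, so m = (m+e)·p*.
p* = m/(m+e) = 0.42/(0.42+0.70) = 0.42/1.1200 = 0.3750.

0.375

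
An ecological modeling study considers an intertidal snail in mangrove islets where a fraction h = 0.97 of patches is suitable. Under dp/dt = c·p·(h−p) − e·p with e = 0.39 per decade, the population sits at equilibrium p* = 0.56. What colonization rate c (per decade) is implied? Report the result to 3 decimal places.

0.951

At equilibrium c(h−p*) = e, so c = e/(h−p*).
c = 0.39/(0.97 − 0.56) = 0.39/0.4100 = 0.9512.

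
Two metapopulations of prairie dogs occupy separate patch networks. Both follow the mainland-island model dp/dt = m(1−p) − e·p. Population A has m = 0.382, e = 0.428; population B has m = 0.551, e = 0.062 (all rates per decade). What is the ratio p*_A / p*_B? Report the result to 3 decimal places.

A: p*_A = m/(m+e) = 0.382/0.8100 = 0.4716.
B: p*_B = 0.551/0.6130 = 0.8989.
p*_A / p*_B = 0.4716/0.8989 = 0.5247.

0.525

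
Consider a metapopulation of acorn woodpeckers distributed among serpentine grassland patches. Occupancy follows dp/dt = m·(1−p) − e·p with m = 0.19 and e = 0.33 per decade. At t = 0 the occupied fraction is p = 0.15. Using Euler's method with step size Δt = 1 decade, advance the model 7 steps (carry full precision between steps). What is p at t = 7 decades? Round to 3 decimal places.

0.364

Update rule: p ← p + [m·(1−p) − e·p]·Δt with Δt = 1.
step 1: Δp = +0.11200, p = 0.26200
step 2: Δp = +0.05376, p = 0.31576
step 3: Δp = +0.02580, p = 0.34156
step 4: Δp = +0.01239, p = 0.35395
step 5: Δp = +0.00595, p = 0.35990
step 6: Δp = +0.00285, p = 0.36275
step 7: Δp = +0.00137, p = 0.36412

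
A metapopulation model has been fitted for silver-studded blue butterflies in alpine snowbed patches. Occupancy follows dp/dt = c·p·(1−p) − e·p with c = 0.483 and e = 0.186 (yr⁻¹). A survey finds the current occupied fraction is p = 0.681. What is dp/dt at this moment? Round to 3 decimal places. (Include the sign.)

Colonization term: c·p·(1−p) = 0.483×0.681×0.3190 = 0.10493.
Extinction term: e·p = 0.12667.
dp/dt = 0.10493 − 0.12667 = -0.02174.

-0.022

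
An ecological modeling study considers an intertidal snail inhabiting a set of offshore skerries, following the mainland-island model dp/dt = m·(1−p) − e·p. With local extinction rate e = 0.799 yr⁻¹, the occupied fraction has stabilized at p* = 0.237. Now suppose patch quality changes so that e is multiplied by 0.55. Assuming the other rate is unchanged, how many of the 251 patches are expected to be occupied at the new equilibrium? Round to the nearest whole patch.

Balance m(1−p*) = e·p* gives m = e·p*/(1−p*) = 0.799×0.23700/0.76300 = 0.24818.
New p* = m/(m+e) = 0.24818/(0.24818+0.43945) = 0.36092.
Expected occupied = 251 × 0.36092 = 90.59 ≈ 91.

91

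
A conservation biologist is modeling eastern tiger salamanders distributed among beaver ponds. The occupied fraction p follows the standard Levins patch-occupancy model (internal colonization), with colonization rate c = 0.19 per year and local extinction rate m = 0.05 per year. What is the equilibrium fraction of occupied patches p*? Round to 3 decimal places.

0.737

Setting dp/dt = 0 and dividing through by p* gives c·(1−p*) = m.
So p* = 1 − m/c = 1 − 0.05/0.19 = 1 − 0.2632 = 0.7368.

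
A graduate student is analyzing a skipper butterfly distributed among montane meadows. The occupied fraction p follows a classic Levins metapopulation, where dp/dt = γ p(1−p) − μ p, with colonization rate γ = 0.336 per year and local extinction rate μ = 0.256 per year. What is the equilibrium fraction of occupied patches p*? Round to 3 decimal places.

0.238

At equilibrium, colonization balances extinction: γ·p*·(1−p*) = μ·p*.
So p* = 1 − μ/γ = 1 − 0.256/0.336 = 1 − 0.7619 = 0.2381.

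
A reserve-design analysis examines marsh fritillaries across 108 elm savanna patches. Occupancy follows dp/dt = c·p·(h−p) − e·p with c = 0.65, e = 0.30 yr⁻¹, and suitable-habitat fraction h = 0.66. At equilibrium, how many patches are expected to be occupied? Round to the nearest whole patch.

p* = h − e/c = 0.66 − 0.4615 = 0.1985.
Expected occupied patches = N × p* = 108 × 0.1985 = 21.43 ≈ 21.

21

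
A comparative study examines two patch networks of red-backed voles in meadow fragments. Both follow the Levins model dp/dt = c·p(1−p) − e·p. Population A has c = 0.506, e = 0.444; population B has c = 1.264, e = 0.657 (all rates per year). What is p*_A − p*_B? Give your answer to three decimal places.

-0.358

A: p*_A = 1 − 0.444/0.506 = 0.1225.
B: p*_B = 1 − 0.657/1.264 = 0.4802.
p*_A − p*_B = 0.1225 − 0.4802 = -0.3577.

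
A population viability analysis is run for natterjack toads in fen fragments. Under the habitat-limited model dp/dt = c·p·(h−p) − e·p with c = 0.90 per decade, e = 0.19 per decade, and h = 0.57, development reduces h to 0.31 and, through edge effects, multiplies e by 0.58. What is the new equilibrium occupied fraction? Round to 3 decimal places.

Before: p* = h − e/c = 0.57 − 0.19/0.90 = 0.57 − 0.2111 = 0.3589.
After: c = 0.9, e = 0.1102, h = 0.31; p* = 0.31 − 0.1102/0.9 = 0.1876.

0.188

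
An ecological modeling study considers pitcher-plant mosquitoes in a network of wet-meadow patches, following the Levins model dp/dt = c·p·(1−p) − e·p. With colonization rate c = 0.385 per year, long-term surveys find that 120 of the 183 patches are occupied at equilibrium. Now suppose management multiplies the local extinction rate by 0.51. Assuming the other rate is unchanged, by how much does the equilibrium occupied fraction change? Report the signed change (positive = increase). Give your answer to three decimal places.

0.169

Observed p* = 120/183 = 0.65574.
Balance c(1−p*) = e gives e = 0.385×(1 − 0.65574) = 0.13254.
New p* = 1 − e/c = 1 − 0.06760/0.38500 = 0.82442.
Δp* = 0.82442 − 0.65574 = +0.16868.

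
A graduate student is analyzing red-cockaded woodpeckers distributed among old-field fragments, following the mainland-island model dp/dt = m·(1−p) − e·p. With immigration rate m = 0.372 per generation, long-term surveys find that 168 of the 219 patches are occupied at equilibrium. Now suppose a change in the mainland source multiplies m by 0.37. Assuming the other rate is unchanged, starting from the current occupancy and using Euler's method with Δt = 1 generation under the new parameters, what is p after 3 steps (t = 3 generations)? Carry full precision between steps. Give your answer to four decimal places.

0.6410

Observed p* = 168/219 = 0.76712.
Balance m(1−p*) = e·p* gives e = m(1−p*)/p* = 0.372×0.23288/0.76712 = 0.11293.
Starting from p₀ = 0.76712; update p ← p + (dp/dt)·Δt with the new parameters.
t = 1: p = 0.76712 + (-0.05458) = 0.71255
t = 2: p = 0.71255 + (-0.04090) = 0.67164
t = 3: p = 0.67164 + (-0.03065) = 0.64099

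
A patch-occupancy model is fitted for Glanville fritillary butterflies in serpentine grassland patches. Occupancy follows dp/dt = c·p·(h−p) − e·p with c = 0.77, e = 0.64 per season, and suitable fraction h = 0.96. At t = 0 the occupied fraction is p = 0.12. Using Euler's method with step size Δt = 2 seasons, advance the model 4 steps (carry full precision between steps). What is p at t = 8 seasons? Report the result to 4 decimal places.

0.1250

Update rule: p ← p + [c·p·(h−p) − e·p]·Δt with Δt = 2.
step 1: Δp = +0.00163, p = 0.12163
step 2: Δp = +0.00135, p = 0.12298
step 3: Δp = +0.00111, p = 0.12409
step 4: Δp = +0.00091, p = 0.12499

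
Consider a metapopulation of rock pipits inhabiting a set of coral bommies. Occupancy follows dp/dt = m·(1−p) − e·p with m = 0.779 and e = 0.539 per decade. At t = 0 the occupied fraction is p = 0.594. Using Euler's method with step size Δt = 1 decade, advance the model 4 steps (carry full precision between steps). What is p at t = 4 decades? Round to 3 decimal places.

Update rule: p ← p + [m·(1−p) − e·p]·Δt with Δt = 1.
  1  |  dp/dt·Δt = -0.003892  |  p_1 = 0.590108
  2  |  dp/dt·Δt = +0.001238  |  p_2 = 0.591346
  3  |  dp/dt·Δt = -0.000394  |  p_3 = 0.590952
  4  |  dp/dt·Δt = +0.000125  |  p_4 = 0.591077

0.591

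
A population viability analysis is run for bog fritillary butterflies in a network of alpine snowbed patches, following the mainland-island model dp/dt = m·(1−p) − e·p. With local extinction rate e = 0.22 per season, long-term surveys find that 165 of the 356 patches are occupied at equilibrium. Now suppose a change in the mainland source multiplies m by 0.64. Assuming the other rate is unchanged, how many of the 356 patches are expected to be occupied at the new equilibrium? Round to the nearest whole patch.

127

Observed p* = 165/356 = 0.46348.
Balance m(1−p*) = e·p* gives m = e·p*/(1−p*) = 0.22×0.46348/0.53652 = 0.19005.
New p* = m/(m+e) = 0.12163/(0.12163+0.22000) = 0.35603.
Expected occupied = 356 × 0.35603 = 126.75 ≈ 127.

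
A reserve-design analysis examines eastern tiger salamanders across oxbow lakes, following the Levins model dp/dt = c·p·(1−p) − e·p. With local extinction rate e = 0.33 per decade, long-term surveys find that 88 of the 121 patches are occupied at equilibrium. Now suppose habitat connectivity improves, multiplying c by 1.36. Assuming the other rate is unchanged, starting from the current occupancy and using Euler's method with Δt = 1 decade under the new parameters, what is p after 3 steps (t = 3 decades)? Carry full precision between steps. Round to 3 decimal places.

0.801

Observed p* = 88/121 = 0.72727.
Balance c(1−p*) = e gives c = e/(1 − 0.72727) = 0.33/0.27273 = 1.21000.
Starting from p₀ = 0.72727; update p ← p + (dp/dt)·Δt with the new parameters.
p: 0.72727 → 0.81367  (Δp = +0.08640)
p: 0.81367 → 0.79465  (Δp = -0.01902)
p: 0.79465 → 0.80095  (Δp = +0.00630)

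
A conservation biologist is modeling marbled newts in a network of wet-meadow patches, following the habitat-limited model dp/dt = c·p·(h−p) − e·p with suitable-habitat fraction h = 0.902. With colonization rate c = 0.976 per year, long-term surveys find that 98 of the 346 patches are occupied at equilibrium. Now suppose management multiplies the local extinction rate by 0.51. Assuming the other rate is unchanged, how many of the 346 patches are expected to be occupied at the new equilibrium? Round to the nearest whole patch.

203

Observed p* = 98/346 = 0.28324.
Balance c(h−p*) = e gives e = 0.976×(0.902 − 0.28324) = 0.60391.
New p* = 0.902 − e/c = 0.902 − 0.30799/0.97600 = 0.58644.
Expected occupied = 346 × 0.58644 = 202.91 ≈ 203.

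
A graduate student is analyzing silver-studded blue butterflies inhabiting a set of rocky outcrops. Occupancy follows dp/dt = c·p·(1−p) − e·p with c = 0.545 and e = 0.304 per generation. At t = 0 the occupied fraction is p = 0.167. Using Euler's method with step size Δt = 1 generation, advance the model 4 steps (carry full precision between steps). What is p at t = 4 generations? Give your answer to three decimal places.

0.271

Update rule: p ← p + [c·p·(1−p) − e·p]·Δt with Δt = 1.
p: 0.16700 → 0.19205  (Δp = +0.02505)
p: 0.19205 → 0.21823  (Δp = +0.02618)
p: 0.21823 → 0.24487  (Δp = +0.02664)
p: 0.24487 → 0.27120  (Δp = +0.02633)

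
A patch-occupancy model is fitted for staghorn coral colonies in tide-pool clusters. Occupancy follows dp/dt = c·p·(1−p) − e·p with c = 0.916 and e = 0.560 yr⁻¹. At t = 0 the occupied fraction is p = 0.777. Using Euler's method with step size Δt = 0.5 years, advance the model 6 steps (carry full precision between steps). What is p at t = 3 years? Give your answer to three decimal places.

Update rule: p ← p + [c·p·(1−p) − e·p]·Δt with Δt = 0.5.
p: 0.77700 → 0.63880  (Δp = -0.13820)
p: 0.63880 → 0.56561  (Δp = -0.07319)
p: 0.56561 → 0.51977  (Δp = -0.04584)
p: 0.51977 → 0.48855  (Δp = -0.03121)
p: 0.48855 → 0.46620  (Δp = -0.02236)
p: 0.46620 → 0.44964  (Δp = -0.01656)

0.450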